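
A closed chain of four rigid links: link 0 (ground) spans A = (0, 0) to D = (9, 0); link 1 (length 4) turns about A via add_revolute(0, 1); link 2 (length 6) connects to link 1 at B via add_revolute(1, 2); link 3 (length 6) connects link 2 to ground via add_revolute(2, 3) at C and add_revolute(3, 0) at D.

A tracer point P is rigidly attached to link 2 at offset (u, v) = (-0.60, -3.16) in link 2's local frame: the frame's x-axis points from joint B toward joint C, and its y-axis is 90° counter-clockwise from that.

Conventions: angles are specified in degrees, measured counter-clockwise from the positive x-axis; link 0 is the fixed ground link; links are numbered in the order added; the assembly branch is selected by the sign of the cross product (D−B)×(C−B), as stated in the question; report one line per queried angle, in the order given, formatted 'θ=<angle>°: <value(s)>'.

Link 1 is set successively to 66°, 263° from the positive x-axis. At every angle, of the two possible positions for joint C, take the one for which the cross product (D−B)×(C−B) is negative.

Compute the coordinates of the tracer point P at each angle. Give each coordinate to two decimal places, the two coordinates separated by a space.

A=(0,0), D=(9.00,0)
θ=66°: B = A + 4.00·(cos66°, sin66°) = (1.6269, 3.6542)
θ=66°: |BD| = 8.2289
θ=66°: circle(B,6.00) ∩ circle(D,6.00): a=4.1145, h=4.3671
θ=66°:   candidates: C₊=(7.2527,5.7400) cross=35.936; C₋=(3.3742,-2.0858) cross=-35.936
θ=66°:   branch - wants cross < 0 → take C=(3.3742,-2.0858) (cross=-35.936)
θ=66°: ex = (C−B)/|BC| = (0.2912,-0.9567); ey = (0.9567,0.2912)
θ=66°: P = B + -0.60·ex + -3.16·ey = (-1.5708,3.3080)
θ=263°: B = A + 4.00·(cos263°, sin263°) = (-0.4875, -3.9702)
θ=263°: |BD| = 10.2847
θ=263°: circle(B,6.00) ∩ circle(D,6.00): a=5.1423, h=3.0913
θ=263°:   candidates: C₊=(3.0629,0.8666) cross=31.793; C₋=(5.4496,-4.8368) cross=-31.793
θ=263°:   branch - wants cross < 0 → take C=(5.4496,-4.8368) (cross=-31.793)
θ=263°: ex = (C−B)/|BC| = (0.9895,-0.1444); ey = (0.1444,0.9895)
θ=263°: P = B + -0.60·ex + -3.16·ey = (-1.5376,-7.0104)

θ=66°: -1.57 3.31
θ=263°: -1.54 -7.01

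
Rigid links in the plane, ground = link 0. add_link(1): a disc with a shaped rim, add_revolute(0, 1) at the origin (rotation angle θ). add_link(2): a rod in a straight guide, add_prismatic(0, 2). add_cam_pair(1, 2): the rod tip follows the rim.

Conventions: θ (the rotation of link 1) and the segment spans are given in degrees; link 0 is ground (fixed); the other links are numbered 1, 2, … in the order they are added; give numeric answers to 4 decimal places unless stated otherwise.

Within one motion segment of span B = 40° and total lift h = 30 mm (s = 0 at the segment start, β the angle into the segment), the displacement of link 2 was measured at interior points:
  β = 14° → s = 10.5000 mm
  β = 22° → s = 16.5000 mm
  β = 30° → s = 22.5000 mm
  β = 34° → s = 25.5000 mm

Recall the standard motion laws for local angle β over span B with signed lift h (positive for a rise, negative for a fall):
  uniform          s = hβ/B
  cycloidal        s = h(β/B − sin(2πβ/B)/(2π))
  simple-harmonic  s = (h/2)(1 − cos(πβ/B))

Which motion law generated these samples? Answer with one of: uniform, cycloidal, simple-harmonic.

candidates at β/B = r: uniform s = h·r (linear in β); cycloidal s = h·(r − sin(2πr)/(2π)); simple-harmonic s = (h/2)(1 − cos(πr))
β=14°: printed 10.5000 | uniform 10.5000, cycloidal 6.6372, simple-harmonic 8.1901
β=22°: printed 16.5000 | uniform 16.5000, cycloidal 17.9754, simple-harmonic 17.3465
β=30°: printed 22.5000 | uniform 22.5000, cycloidal 27.2746, simple-harmonic 25.6066
β=34°: printed 25.5000 | uniform 25.5000, cycloidal 29.3628, simple-harmonic 28.3651
only one law matches every sample → uniform

uniform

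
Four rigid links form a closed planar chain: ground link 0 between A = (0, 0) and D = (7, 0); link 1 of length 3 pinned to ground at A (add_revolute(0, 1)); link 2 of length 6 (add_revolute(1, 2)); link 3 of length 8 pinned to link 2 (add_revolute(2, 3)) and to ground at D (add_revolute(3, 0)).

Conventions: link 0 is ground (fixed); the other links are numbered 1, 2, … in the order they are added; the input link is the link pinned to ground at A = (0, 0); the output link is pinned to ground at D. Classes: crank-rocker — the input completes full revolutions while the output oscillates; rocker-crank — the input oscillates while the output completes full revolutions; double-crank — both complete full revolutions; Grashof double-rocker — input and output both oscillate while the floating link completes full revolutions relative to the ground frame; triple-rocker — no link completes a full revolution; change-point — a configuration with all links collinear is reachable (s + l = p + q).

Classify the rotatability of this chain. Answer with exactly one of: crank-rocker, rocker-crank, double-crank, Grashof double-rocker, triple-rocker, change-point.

lengths: ground=7, input=3, coupler=6, output=8
sorted: s=3 (shortest), l=8 (longest), p+q=13
s + l = 11 vs p + q = 13
s + l < p + q (Grashof) with shortest = input link → crank-rocker

crank-rocker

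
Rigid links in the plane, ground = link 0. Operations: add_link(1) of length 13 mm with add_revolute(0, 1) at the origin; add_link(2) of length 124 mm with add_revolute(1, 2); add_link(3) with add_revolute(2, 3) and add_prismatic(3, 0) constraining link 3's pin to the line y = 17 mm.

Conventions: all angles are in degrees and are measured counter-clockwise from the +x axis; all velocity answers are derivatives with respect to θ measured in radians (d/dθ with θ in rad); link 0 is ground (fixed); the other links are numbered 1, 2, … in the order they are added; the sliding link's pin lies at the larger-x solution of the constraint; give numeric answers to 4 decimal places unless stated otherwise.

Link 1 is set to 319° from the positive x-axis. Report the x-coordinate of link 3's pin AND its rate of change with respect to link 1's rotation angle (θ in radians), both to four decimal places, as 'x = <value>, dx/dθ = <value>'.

geometry: r = 13 mm, L = 124 mm, e = 17 mm
crank pin P = (r cos θ, r sin θ) = (9.811225, -8.528767)
h = r sin θ − e = -8.528767 − 17 = -25.528767
x = r cos θ + √(L² − h²) = 9.811225 + 121.343653 = 131.154877
dx/dθ = −r sin θ − h·r cos θ/√(L² − h²) (θ in radians; h = -25.528767) = 10.592892

x = 131.1549, dx/dθ = 10.5929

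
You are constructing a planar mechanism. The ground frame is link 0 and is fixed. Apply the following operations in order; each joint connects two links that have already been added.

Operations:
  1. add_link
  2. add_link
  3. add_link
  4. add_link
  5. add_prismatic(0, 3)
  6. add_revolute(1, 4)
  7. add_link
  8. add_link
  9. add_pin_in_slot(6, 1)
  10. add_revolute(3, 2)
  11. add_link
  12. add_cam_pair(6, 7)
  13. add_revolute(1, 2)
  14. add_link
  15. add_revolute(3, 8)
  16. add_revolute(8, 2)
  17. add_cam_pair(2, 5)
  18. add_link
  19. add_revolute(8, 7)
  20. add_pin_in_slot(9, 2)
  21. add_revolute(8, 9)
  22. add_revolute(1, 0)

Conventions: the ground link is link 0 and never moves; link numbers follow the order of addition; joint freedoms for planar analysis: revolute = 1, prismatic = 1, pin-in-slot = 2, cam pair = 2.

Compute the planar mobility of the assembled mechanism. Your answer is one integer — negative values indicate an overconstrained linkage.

ground; <1,0,0>
#1 <2,0,0>
#2 <3,0,0>
#3 <4,0,0>
#4 <5,0,0>
P:0↔3 J1 <5,1,0>
R:1↔4 J1 <5,2,0>
#5 <6,2,0>
#6 <7,2,0>
PS:6↔1 J2 <7,2,1>
R:3↔2 J1 <7,3,1>
#7 <8,3,1>
C:6↔7 J2 <8,3,2>
R:1↔2 J1 <8,4,2>
#8 <9,4,2>
R:3↔8 J1 <9,5,2>
R:8↔2 J1 <9,6,2>
C:2↔5 J2 <9,6,3>
#9 <10,6,3>
R:8↔7 J1 <10,7,3>
PS:9↔2 J2 <10,7,4>
R:8↔9 J1 <10,8,4>
R:1↔0 J1 <10,9,4>
3×9 − 2×9 − 1×4 = 5

M = 5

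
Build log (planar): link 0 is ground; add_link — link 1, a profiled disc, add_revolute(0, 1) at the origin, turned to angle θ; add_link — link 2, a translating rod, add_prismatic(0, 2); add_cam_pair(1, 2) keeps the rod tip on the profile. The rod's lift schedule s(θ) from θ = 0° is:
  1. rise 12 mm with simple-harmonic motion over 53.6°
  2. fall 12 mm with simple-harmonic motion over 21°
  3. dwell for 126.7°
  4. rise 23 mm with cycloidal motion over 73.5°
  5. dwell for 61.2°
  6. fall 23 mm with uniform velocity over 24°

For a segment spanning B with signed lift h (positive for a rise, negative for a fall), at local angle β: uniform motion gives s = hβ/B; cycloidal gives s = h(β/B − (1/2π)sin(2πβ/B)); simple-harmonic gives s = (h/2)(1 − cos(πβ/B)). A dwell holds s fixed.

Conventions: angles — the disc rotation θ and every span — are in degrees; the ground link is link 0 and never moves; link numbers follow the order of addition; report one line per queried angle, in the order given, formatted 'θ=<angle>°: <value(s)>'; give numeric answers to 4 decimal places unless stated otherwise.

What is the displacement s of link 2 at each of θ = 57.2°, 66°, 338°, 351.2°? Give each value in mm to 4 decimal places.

seg 1 [0°–53.6°] simple-harmonic, h=12: full span → s += 12 → s = 12.0000
seg 2 [53.6°–74.6°] simple-harmonic, h=-12: θ=57.2° here. β=3.6, B=21. -12/2·(1 − cos(π·0.1714)) = -0.8493 → s = 11.1507
seg 2 [53.6°–74.6°] simple-harmonic, h=-12: θ=66° here. β=12.4, B=21. -12/2·(1 − cos(π·0.5905)) = -7.6826 → s = 4.3174
seg 2 [53.6°–74.6°] simple-harmonic, h=-12: full span → s += -12 → s = 0.0000
seg 3 [74.6°–201.3°] dwell: s stays 0.0000
seg 4 [201.3°–274.8°] cycloidal, h=23: full span → s += 23 → s = 23.0000
seg 5 [274.8°–336°] dwell: s stays 23.0000
seg 6 [336°–360°] uniform, h=-23: θ=338° here. β=2, B=24. -23·2/24 = -1.9167 → s = 21.0833
seg 6 [336°–360°] uniform, h=-23: θ=351.2° here. β=15.2, B=24. -23·15.2/24 = -14.5667 → s = 8.4333

θ=57.2°: 11.1507
θ=66°: 4.3174
θ=338°: 21.0833
θ=351.2°: 8.4333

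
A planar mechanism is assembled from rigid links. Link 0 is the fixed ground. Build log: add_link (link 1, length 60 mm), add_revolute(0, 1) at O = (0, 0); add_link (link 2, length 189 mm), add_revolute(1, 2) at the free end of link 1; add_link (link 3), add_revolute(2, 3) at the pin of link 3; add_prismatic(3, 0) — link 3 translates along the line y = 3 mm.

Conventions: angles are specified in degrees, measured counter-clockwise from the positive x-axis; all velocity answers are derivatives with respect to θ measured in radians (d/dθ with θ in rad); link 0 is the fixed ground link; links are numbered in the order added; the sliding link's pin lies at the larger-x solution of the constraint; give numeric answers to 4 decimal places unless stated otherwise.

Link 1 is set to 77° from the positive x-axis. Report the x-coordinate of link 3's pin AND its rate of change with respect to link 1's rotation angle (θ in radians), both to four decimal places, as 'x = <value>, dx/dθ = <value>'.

geometry: r = 60 mm, L = 189 mm, e = 3 mm
crank pin P = (r cos θ, r sin θ) = (13.497063, 58.462204)
h = r sin θ − e = 58.462204 − 3 = 55.462204
x = r cos θ + √(L² − h²) = 13.497063 + 180.679119 = 194.176182
dx/dθ = −r sin θ − h·r cos θ/√(L² − h²) (θ in radians; h = 55.462204) = -62.605333

x = 194.1762, dx/dθ = -62.6053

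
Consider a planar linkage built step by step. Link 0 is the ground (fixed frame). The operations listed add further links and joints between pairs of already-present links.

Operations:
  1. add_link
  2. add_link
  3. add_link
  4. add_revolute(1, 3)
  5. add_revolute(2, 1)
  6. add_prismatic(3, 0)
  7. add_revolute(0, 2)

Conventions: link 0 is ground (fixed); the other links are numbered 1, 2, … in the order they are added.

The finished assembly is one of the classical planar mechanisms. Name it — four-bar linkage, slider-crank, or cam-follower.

links: 4 (incl. ground); joints: 3 revolute, 1 prismatic, 0 higher (cam) pair, forming one closed loop
4 links, 3 revolutes + 1 prismatic in one loop → slider-crank

slider-crank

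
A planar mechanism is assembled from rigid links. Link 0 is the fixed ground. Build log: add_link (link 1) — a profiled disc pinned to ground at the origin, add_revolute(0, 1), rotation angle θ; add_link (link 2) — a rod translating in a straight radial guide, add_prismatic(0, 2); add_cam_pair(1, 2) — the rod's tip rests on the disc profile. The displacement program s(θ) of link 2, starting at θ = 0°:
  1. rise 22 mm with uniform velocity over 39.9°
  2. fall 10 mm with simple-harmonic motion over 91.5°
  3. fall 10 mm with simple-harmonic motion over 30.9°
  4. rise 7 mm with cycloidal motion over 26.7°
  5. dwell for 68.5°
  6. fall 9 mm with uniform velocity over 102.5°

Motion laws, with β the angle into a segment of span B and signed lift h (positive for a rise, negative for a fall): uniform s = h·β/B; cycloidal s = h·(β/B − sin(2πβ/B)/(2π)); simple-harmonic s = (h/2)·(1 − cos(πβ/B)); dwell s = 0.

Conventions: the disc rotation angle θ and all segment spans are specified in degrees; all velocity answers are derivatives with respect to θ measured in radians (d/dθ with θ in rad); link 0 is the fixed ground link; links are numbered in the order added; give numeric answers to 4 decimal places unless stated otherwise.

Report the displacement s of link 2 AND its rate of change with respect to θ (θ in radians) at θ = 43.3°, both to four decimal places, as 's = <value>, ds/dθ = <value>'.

seg 1 [0°–39.9°] uniform, h=22: full span → s += 22 → s = 22.0000
seg 2 [39.9°–131.4°] simple-harmonic, h=-10: θ=43.3° here. β=3.4, B=91.5. -10/2·(1 − cos(π·0.0372)) = -0.0340 → s = 21.9660
velocity in seg [39.9°–131.4°] (simple-harmonic), θ in radians: β = 3.4° = 0.0593 rad, B = 91.5° = 1.5970 rad; ds/dθ = (πh/(2B)) sin(πβ/B) = (π·(-10)/(2·1.5970)) sin(π·0.0372) = -1.145624 mm/rad

s = 21.9660, ds/dθ = -1.1456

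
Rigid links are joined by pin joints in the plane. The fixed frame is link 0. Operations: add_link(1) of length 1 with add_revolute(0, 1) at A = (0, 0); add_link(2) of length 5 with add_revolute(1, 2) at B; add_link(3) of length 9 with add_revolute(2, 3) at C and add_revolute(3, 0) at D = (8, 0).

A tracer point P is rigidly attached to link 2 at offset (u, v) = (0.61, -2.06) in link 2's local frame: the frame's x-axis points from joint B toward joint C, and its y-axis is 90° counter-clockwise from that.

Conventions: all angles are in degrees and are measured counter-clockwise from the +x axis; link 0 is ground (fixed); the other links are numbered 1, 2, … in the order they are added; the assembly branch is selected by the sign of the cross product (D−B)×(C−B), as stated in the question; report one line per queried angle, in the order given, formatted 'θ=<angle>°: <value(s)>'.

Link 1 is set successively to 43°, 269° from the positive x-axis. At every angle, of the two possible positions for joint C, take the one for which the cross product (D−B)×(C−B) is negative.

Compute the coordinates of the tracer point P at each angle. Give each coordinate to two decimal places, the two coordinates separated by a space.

A=(0,0), D=(8.00,0)
θ=43°: B = A + 1.00·(cos43°, sin43°) = (0.7314, 0.6820)
θ=43°: |BD| = 7.3006
θ=43°: circle(B,5.00) ∩ circle(D,9.00): a=-0.1850, h=4.9966
θ=43°:   candidates: C₊=(1.0139,5.6740) cross=36.478; C₋=(0.0804,-4.2754) cross=-36.478
θ=43°:   branch - wants cross < 0 → take C=(0.0804,-4.2754) (cross=-36.478)
θ=43°: ex = (C−B)/|BC| = (-0.1302,-0.9915); ey = (0.9915,-0.1302)
θ=43°: P = B + 0.61·ex + -2.06·ey = (-1.3905,0.3454)
θ=269°: B = A + 1.00·(cos269°, sin269°) = (-0.0175, -0.9998)
θ=269°: |BD| = 8.0796
θ=269°: circle(B,5.00) ∩ circle(D,9.00): a=0.5742, h=4.9669
θ=269°:   candidates: C₊=(-0.0623,4.0000) cross=40.130; C₋=(1.1670,-5.8575) cross=-40.130
θ=269°:   branch - wants cross < 0 → take C=(1.1670,-5.8575) (cross=-40.130)
θ=269°: ex = (C−B)/|BC| = (0.2369,-0.9715); ey = (0.9715,0.2369)
θ=269°: P = B + 0.61·ex + -2.06·ey = (-1.8743,-2.0805)

θ=43°: -1.39 0.35
θ=269°: -1.87 -2.08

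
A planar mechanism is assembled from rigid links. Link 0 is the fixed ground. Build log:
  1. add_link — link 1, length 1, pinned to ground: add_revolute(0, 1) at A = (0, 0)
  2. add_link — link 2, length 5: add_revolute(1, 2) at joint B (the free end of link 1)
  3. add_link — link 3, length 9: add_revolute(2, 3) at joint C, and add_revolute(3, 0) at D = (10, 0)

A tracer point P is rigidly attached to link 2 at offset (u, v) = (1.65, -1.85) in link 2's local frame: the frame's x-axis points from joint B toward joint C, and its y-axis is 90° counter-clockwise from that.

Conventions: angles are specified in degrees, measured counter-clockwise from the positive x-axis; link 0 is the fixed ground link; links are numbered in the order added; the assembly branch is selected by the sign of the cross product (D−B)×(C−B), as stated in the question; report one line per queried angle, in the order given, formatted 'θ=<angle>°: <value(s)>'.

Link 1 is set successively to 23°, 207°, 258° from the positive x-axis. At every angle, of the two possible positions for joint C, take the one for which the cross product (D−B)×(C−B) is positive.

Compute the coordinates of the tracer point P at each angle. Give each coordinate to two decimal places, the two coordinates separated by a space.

A=(0,0), D=(10.00,0)
θ=23°: B = A + 1.00·(cos23°, sin23°) = (0.9205, 0.3907)
θ=23°: |BD| = 9.0879
θ=23°: circle(B,5.00) ∩ circle(D,9.00): a=1.4629, h=4.7812
θ=23°:   candidates: C₊=(2.5876,5.1046) cross=43.451; C₋=(2.1765,-4.4489) cross=-43.451
θ=23°:   branch + wants cross > 0 → take C=(2.5876,5.1046) (cross=43.451)
θ=23°: ex = (C−B)/|BC| = (0.3334,0.9428); ey = (-0.9428,0.3334)
θ=23°: P = B + 1.65·ex + -1.85·ey = (3.2148,1.3295)
θ=207°: B = A + 1.00·(cos207°, sin207°) = (-0.8910, -0.4540)
θ=207°: |BD| = 10.9005
θ=207°: circle(B,5.00) ∩ circle(D,9.00): a=2.8815, h=4.0862
θ=207°:   candidates: C₊=(1.8178,3.7486) cross=44.541; C₋=(2.1582,-4.4166) cross=-44.541
θ=207°:   branch + wants cross > 0 → take C=(1.8178,3.7486) (cross=44.541)
θ=207°: ex = (C−B)/|BC| = (0.5418,0.8405); ey = (-0.8405,0.5418)
θ=207°: P = B + 1.65·ex + -1.85·ey = (1.5579,-0.0694)
θ=258°: B = A + 1.00·(cos258°, sin258°) = (-0.2079, -0.9781)
θ=258°: |BD| = 10.2547
θ=258°: circle(B,5.00) ∩ circle(D,9.00): a=2.3969, h=4.3881
θ=258°:   candidates: C₊=(1.7595,3.6185) cross=44.998; C₋=(2.5966,-5.1176) cross=-44.998
θ=258°:   branch + wants cross > 0 → take C=(1.7595,3.6185) (cross=44.998)
θ=258°: ex = (C−B)/|BC| = (0.3935,0.9193); ey = (-0.9193,0.3935)
θ=258°: P = B + 1.65·ex + -1.85·ey = (2.1421,-0.1892)

θ=23°: 3.21 1.33
θ=207°: 1.56 -0.07
θ=258°: 2.14 -0.19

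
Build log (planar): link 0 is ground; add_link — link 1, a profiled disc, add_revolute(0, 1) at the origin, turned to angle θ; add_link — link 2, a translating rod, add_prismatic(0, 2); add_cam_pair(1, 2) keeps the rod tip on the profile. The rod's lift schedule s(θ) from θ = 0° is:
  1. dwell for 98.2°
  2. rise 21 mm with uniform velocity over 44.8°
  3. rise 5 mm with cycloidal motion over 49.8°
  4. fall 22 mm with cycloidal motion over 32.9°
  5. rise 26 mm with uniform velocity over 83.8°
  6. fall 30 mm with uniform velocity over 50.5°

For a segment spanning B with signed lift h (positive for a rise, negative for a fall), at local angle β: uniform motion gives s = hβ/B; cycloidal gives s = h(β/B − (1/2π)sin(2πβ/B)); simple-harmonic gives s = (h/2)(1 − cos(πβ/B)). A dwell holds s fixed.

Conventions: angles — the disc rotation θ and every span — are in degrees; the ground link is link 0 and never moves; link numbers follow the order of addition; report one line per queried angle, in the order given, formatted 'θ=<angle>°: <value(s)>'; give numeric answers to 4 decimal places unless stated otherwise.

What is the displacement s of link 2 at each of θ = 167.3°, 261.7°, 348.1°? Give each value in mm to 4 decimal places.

seg 1 [0°–98.2°] dwell: s stays 0.0000
seg 2 [98.2°–143°] uniform, h=21: full span → s += 21 → s = 21.0000
seg 3 [143°–192.8°] cycloidal, h=5: θ=167.3° here. β=24.3, B=49.8. 5·(0.4880 − sin(2π·0.4880)/(2π)) = 2.3796 → s = 23.3796
seg 3 [143°–192.8°] cycloidal, h=5: full span → s += 5 → s = 26.0000
seg 4 [192.8°–225.7°] cycloidal, h=-22: full span → s += -22 → s = 4.0000
seg 5 [225.7°–309.5°] uniform, h=26: θ=261.7° here. β=36, B=83.8. 26·36/83.8 = 11.1695 → s = 15.1695
seg 5 [225.7°–309.5°] uniform, h=26: full span → s += 26 → s = 30.0000
seg 6 [309.5°–360°] uniform, h=-30: θ=348.1° here. β=38.6, B=50.5. -30·38.6/50.5 = -22.9307 → s = 7.0693

θ=167.3°: 23.3796
θ=261.7°: 15.1695
θ=348.1°: 7.0693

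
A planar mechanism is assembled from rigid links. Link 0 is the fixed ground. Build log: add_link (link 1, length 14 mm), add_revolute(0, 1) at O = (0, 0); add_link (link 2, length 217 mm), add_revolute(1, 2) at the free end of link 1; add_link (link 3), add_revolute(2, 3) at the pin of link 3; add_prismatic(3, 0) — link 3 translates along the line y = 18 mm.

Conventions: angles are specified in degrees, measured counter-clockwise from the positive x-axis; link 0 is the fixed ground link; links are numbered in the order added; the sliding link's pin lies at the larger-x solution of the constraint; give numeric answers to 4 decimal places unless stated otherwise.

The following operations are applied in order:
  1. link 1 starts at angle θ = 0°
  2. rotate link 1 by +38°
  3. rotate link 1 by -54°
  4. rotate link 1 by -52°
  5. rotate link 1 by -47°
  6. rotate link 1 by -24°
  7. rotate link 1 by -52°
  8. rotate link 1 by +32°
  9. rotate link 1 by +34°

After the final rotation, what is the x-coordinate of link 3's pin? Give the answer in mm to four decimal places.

geometry: r = 14 mm, L = 217 mm, e = 18 mm; θ starts at 0°
rotate link 1 by +38°: θ ← 0° +38° = 38°
rotate link 1 by -54°: θ ← 38° -54° = -16°
rotate link 1 by -52°: θ ← -16° -52° = -68°
rotate link 1 by -47°: θ ← -68° -47° = -115°
rotate link 1 by -24°: θ ← -115° -24° = -139°
rotate link 1 by -52°: θ ← -139° -52° = -191°
rotate link 1 by +32°: θ ← -191° +32° = -159°
rotate link 1 by +34°: θ ← -159° +34° = -125°
crank pin P = (r cos θ, r sin θ) = (-8.030070, -11.468129)
h = r sin θ − e = -11.468129 − 18 = -29.468129
x = r cos θ + √(L² − h²) = -8.030070 + 214.989836 = 206.959765

206.9598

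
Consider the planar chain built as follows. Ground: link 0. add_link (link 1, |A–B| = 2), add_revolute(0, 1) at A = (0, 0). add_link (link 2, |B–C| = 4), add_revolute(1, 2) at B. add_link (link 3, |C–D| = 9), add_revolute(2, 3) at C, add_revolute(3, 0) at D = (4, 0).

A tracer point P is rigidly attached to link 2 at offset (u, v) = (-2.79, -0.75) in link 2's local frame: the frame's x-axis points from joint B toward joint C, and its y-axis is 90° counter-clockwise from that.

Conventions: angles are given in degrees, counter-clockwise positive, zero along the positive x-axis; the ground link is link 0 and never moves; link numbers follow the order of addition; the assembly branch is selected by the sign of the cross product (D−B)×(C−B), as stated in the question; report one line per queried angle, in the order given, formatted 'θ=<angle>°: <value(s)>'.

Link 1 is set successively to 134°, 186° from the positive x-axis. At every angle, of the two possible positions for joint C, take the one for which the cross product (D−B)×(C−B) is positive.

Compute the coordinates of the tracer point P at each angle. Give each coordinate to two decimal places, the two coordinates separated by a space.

A=(0,0), D=(4.00,0)
θ=134°: B = A + 2.00·(cos134°, sin134°) = (-1.3893, 1.4387)
θ=134°: |BD| = 5.5780
θ=134°: circle(B,4.00) ∩ circle(D,9.00): a=-3.0374, h=2.6027
θ=134°:   candidates: C₊=(-3.6527,4.7368) cross=14.518; C₋=(-4.9952,-0.2926) cross=-14.518
θ=134°:   branch + wants cross > 0 → take C=(-3.6527,4.7368) (cross=14.518)
θ=134°: ex = (C−B)/|BC| = (-0.5658,0.8245); ey = (-0.8245,-0.5658)
θ=134°: P = B + -2.79·ex + -0.75·ey = (0.8078,-0.4373)
θ=186°: B = A + 2.00·(cos186°, sin186°) = (-1.9890, -0.2091)
θ=186°: |BD| = 5.9927
θ=186°: circle(B,4.00) ∩ circle(D,9.00): a=-2.4269, h=3.1796
θ=186°:   candidates: C₊=(-4.5254,2.8840) cross=19.055; C₋=(-4.3036,-3.4714) cross=-19.055
θ=186°:   branch + wants cross > 0 → take C=(-4.5254,2.8840) (cross=19.055)
θ=186°: ex = (C−B)/|BC| = (-0.6341,0.7733); ey = (-0.7733,-0.6341)
θ=186°: P = B + -2.79·ex + -0.75·ey = (0.3600,-1.8909)

θ=134°: 0.81 -0.44
θ=186°: 0.36 -1.89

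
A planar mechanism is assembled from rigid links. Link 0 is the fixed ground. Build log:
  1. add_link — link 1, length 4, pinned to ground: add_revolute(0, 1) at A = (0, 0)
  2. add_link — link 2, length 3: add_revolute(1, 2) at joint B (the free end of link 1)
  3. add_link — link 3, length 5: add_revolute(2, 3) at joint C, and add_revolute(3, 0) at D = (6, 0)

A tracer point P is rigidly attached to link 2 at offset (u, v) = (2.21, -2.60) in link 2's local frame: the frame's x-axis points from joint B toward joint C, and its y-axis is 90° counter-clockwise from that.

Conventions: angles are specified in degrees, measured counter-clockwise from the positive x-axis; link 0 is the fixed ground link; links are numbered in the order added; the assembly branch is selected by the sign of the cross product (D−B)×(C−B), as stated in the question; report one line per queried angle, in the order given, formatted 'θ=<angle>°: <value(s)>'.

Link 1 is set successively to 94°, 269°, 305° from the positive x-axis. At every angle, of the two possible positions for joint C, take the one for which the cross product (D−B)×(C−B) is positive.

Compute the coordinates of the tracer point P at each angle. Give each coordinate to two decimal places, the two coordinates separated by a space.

A=(0,0), D=(6.00,0)
θ=94°: B = A + 4.00·(cos94°, sin94°) = (-0.2790, 3.9903)
θ=94°: |BD| = 7.4396
θ=94°: circle(B,3.00) ∩ circle(D,5.00): a=2.6445, h=1.4165
θ=94°:   candidates: C₊=(2.7127,3.7674) cross=10.539; C₋=(1.1932,1.3763) cross=-10.539
θ=94°:   branch + wants cross > 0 → take C=(2.7127,3.7674) (cross=10.539)
θ=94°: ex = (C−B)/|BC| = (0.9972,-0.0743); ey = (0.0743,0.9972)
θ=94°: P = B + 2.21·ex + -2.60·ey = (1.7318,1.2333)
θ=269°: B = A + 4.00·(cos269°, sin269°) = (-0.0698, -3.9994)
θ=269°: |BD| = 7.2690
θ=269°: circle(B,3.00) ∩ circle(D,5.00): a=2.5339, h=1.6060
θ=269°:   candidates: C₊=(1.1624,-1.2641) cross=11.674; C₋=(2.9297,-3.9463) cross=-11.674
θ=269°:   branch + wants cross > 0 → take C=(1.1624,-1.2641) (cross=11.674)
θ=269°: ex = (C−B)/|BC| = (0.4108,0.9117); ey = (-0.9117,0.4108)
θ=269°: P = B + 2.21·ex + -2.60·ey = (3.2085,-3.0524)
θ=305°: B = A + 4.00·(cos305°, sin305°) = (2.2943, -3.2766)
θ=305°: |BD| = 4.9465
θ=305°: circle(B,3.00) ∩ circle(D,5.00): a=0.8560, h=2.8753
θ=305°:   candidates: C₊=(1.0310,-0.5556) cross=14.223; C₋=(4.8402,-4.8636) cross=-14.223
θ=305°:   branch + wants cross > 0 → take C=(1.0310,-0.5556) (cross=14.223)
θ=305°: ex = (C−B)/|BC| = (-0.4211,0.9070); ey = (-0.9070,-0.4211)
θ=305°: P = B + 2.21·ex + -2.60·ey = (3.7219,-0.1772)

θ=94°: 1.73 1.23
θ=269°: 3.21 -3.05
θ=305°: 3.72 -0.18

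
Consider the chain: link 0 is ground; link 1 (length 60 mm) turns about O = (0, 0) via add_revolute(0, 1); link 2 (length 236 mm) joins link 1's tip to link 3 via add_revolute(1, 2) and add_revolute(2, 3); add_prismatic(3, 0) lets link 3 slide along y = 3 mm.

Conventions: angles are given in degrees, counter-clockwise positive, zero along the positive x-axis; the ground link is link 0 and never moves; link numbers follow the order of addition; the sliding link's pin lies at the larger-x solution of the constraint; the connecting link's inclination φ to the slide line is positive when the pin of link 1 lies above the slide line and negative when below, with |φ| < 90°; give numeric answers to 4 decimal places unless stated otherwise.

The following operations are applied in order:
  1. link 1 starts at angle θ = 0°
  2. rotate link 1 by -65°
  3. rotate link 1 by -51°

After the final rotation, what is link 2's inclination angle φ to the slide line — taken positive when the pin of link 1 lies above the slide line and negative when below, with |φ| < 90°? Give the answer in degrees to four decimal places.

geometry: r = 60 mm, L = 236 mm, e = 3 mm; θ starts at 0°
rotate link 1 by -65°: θ ← 0° -65° = -65°
rotate link 1 by -51°: θ ← -65° -51° = -116°
h = r sin θ − e = -53.927643 − 3 = -56.927643
sin φ = h / L = -56.927643 / 236 = -0.24121883
φ = arcsin(-0.24121883) = -13.958488°

-13.9585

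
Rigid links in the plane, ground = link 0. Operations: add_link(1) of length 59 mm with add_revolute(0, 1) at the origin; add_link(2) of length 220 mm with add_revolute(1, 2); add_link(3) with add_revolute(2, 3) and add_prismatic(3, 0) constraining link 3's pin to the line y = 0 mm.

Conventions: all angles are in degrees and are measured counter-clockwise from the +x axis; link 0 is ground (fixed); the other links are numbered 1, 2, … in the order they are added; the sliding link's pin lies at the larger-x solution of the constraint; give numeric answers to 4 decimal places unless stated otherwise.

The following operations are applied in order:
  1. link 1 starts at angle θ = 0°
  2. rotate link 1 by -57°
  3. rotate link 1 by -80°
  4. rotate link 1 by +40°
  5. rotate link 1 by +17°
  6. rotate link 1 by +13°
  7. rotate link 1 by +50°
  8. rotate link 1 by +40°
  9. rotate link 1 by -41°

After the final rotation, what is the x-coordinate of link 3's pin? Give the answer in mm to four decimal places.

geometry: r = 59 mm, L = 220 mm, e = 0 mm; θ starts at 0°
rotate link 1 by -57°: θ ← 0° -57° = -57°
rotate link 1 by -80°: θ ← -57° -80° = -137°
rotate link 1 by +40°: θ ← -137° +40° = -97°
rotate link 1 by +17°: θ ← -97° +17° = -80°
rotate link 1 by +13°: θ ← -80° +13° = -67°
rotate link 1 by +50°: θ ← -67° +50° = -17°
rotate link 1 by +40°: θ ← -17° +40° = 23°
rotate link 1 by -41°: θ ← 23° -41° = -18°
crank pin P = (r cos θ, r sin θ) = (56.112334, -18.232003)
h = r sin θ − e = -18.232003 − 0 = -18.232003
x = r cos θ + √(L² − h²) = 56.112334 + 219.243230 = 275.355565

275.3556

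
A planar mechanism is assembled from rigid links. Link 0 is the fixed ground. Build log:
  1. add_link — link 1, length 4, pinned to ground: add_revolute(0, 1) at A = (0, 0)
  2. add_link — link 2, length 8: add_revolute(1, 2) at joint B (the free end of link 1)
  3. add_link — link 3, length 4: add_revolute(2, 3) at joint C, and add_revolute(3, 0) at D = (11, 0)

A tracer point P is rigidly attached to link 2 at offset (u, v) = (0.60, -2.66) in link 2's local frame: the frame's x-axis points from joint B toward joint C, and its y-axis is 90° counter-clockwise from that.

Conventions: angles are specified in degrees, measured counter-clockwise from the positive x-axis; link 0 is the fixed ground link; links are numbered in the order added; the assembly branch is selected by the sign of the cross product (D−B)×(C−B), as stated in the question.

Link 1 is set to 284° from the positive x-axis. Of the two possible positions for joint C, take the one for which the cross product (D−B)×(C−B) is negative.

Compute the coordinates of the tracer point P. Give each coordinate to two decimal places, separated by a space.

A=(0,0), D=(11.00,0)
B = A + 4.00·(cos284°, sin284°) = (0.9677, -3.8812)
|BD| = 10.7569
circle(B,8.00) ∩ circle(D,4.00): a=7.6096, h=2.4687
  candidates: C₊=(7.1740,1.1668) cross=26.555; C₋=(8.9554,-3.4380) cross=-26.555
  branch - wants cross < 0 → take C=(8.9554,-3.4380) (cross=-26.555)
ex = (C−B)/|BC| = (0.9985,0.0554); ey = (-0.0554,0.9985)
P = B + 0.60·ex + -2.66·ey = (1.7141,-6.5039)

1.71 -6.50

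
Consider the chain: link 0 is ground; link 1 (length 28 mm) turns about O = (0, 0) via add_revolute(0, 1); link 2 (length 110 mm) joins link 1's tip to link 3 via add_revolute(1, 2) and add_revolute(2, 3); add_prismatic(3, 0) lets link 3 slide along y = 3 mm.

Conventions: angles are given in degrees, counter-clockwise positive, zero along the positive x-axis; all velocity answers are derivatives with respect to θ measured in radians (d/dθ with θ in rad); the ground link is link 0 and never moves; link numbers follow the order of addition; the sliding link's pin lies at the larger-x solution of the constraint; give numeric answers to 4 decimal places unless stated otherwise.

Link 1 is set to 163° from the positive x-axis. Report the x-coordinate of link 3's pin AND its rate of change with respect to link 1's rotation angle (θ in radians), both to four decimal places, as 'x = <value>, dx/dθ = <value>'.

geometry: r = 28 mm, L = 110 mm, e = 3 mm
crank pin P = (r cos θ, r sin θ) = (-26.776533, 8.186408)
h = r sin θ − e = 8.186408 − 3 = 5.186408
x = r cos θ + √(L² − h²) = -26.776533 + 109.877665 = 83.101131
dx/dθ = −r sin θ − h·r cos θ/√(L² − h²) (θ in radians; h = 5.186408) = -6.922511

x = 83.1011, dx/dθ = -6.9225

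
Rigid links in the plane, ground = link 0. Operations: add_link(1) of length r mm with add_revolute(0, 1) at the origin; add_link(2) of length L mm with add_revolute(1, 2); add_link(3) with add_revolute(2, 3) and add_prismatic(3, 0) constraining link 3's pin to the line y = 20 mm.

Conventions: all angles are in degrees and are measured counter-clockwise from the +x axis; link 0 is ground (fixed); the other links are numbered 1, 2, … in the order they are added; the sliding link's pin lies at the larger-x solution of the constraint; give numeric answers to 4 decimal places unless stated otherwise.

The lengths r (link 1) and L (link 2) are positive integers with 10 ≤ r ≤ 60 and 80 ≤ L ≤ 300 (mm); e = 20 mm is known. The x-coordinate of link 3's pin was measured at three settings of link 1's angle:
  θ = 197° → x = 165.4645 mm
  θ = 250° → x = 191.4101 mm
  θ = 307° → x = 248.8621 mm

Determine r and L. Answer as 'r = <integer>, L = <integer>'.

constraint per measurement: (x − r cos θ)² + (r sin θ − e)² = L²
subtracting the θ₁ and θ₂ equations cancels the r² and L² terms:
r = (x₁² − x₂²) / (2[(x₁cos θ₁ + e sin θ₁) − (x₂cos θ₂ + e sin θ₂)]) = 57.9999 → r = 58
L² = (x₁ − r cos θ₁)² + (r sin θ₁ − e)² = 50176.0038 → L = 224.0000 → L = 224
check at θ₃=307°: x = 248.8621 (printed 248.8621) ✓

r = 58, L = 224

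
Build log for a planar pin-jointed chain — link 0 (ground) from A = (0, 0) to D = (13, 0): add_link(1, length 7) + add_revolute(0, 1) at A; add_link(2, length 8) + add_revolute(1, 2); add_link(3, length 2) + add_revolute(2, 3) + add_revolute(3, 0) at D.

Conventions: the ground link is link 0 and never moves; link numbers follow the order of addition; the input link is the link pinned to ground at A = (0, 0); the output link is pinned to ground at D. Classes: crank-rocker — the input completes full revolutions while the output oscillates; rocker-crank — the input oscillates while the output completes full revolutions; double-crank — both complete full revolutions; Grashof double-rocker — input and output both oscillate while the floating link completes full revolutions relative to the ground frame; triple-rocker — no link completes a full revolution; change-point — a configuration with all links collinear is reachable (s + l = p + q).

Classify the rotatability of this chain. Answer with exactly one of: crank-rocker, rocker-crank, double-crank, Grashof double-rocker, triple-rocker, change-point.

lengths: ground=13, input=7, coupler=8, output=2
sorted: s=2 (shortest), l=13 (longest), p+q=15
s + l = 15 vs p + q = 15
s + l = p + q → change-point (collinear configuration reachable)

change-point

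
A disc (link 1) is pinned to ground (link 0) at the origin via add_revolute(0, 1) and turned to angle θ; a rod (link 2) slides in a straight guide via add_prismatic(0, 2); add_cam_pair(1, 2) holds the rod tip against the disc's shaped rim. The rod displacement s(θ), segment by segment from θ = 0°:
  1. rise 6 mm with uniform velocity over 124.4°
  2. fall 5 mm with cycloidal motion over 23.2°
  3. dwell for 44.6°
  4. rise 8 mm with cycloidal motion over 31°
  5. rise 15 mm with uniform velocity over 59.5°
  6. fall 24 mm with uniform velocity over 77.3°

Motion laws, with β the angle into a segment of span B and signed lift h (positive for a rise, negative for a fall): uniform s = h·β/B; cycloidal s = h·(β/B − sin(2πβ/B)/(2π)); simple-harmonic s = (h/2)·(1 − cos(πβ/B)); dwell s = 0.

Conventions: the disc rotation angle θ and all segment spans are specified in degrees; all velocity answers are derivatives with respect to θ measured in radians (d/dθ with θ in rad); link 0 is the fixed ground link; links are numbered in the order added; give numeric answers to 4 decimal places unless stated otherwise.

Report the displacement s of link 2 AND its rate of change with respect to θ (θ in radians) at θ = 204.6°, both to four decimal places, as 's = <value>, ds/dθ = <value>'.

segment 1 (0° to 124.4°, uniform, h = 6) is passed completely: s = 0.0000 + (6) = 6.0000
segment 2 (124.4° to 147.6°, cycloidal, h = -5) is passed completely: s = 6.0000 + (-5) = 1.0000
segment 3 (147.6° to 192.2°, dwell): s unchanged at 1.0000
θ = 204.6° falls in segment 4 (192.2° to 223.2°, cycloidal, h = 8): β = 204.6 − 192.2 = 12.4°, B = 31°; Δs = 8·(0.4000 − sin(2π·0.4000)/(2π)) = 2.4516; s = 1.0000 + 2.4516 = 3.4516
velocity in seg [192.2°–223.2°] (cycloidal), θ in radians: β = 12.4° = 0.2164 rad, B = 31° = 0.5411 rad; ds/dθ = (h/B)(1 − cos(2πβ/B)) = (8/0.5411)(1 − cos(2π·0.4000)) = 26.748139 mm/rad

s = 3.4516, ds/dθ = 26.7481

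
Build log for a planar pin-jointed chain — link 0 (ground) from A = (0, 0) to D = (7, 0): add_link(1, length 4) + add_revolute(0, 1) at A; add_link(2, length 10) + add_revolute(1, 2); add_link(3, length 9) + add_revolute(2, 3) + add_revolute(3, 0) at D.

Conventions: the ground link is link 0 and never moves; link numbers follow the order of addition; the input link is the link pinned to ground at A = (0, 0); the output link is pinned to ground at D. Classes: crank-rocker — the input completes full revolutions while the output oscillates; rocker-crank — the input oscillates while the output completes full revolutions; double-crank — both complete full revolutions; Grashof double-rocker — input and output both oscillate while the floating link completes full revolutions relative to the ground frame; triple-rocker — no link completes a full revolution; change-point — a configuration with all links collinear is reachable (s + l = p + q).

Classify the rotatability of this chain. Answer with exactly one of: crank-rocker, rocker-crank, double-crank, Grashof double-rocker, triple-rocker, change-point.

lengths: ground=7, input=4, coupler=10, output=9
sorted: s=4 (shortest), l=10 (longest), p+q=16
s + l = 14 vs p + q = 16
s + l < p + q (Grashof) with shortest = input link → crank-rocker

crank-rocker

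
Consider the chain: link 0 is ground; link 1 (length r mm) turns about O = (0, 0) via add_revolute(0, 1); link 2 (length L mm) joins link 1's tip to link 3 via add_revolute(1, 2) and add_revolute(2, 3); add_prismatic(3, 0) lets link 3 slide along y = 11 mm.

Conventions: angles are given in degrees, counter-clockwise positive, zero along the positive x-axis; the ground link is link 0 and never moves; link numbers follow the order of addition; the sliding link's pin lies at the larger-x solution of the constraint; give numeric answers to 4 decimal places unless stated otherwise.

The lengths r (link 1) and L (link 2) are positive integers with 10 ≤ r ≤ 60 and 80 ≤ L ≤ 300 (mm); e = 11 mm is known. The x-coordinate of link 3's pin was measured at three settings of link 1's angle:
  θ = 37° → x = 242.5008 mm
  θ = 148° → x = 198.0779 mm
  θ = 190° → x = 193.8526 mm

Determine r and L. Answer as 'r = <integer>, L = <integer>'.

constraint per measurement: (x − r cos θ)² + (r sin θ − e)² = L²
subtracting the θ₁ and θ₂ equations cancels the r² and L² terms:
r = (x₁² − x₂²) / (2[(x₁cos θ₁ + e sin θ₁) − (x₂cos θ₂ + e sin θ₂)]) = 27.0000 → r = 27
L² = (x₁ − r cos θ₁)² + (r sin θ₁ − e)² = 48840.9934 → L = 221.0000 → L = 221
check at θ₃=190°: x = 193.8526 (printed 193.8526) ✓

r = 27, L = 221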